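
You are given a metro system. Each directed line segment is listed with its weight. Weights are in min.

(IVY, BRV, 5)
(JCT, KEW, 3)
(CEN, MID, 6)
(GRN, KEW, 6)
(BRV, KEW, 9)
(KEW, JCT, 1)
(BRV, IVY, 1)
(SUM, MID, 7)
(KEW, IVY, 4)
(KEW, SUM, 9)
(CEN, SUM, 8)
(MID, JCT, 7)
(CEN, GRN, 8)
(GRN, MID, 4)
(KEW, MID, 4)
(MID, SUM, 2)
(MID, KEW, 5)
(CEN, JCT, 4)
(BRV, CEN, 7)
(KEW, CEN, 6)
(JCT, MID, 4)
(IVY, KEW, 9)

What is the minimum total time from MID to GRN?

19 min

Shortest distances from MID:
MID: 0
SUM: 2  (via MID)
KEW: 5  (via MID)
JCT: 6  (via KEW)
IVY: 9  (via KEW)
CEN: 11  (via KEW)
BRV: 14  (via IVY)
GRN: 19  (via CEN)
Shortest route: MID–KEW–CEN–GRN = 19 min.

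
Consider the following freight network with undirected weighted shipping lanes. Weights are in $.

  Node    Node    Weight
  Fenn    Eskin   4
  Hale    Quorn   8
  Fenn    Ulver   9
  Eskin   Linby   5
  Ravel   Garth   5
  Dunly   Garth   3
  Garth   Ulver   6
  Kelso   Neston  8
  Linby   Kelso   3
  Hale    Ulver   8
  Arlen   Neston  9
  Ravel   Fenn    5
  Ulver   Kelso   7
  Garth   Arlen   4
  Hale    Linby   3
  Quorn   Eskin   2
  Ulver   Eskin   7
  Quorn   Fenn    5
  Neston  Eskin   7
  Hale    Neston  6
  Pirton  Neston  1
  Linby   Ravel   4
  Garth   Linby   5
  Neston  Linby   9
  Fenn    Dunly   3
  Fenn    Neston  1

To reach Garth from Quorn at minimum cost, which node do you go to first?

Fenn

Compare a few routes:
Quorn → Eskin → Linby → Garth: 2+5+5 = 12
Quorn → Eskin → Fenn → Dunly → Garth: 2+4+3+3 = 12
Quorn → Eskin → Ulver → Garth: 2+7+6 = 15
Quorn → Fenn → Dunly → Garth: 5+3+3 = 11
Cheapest is Quorn → Fenn → Dunly → Garth at $11.
So from Quorn the first move is to Fenn.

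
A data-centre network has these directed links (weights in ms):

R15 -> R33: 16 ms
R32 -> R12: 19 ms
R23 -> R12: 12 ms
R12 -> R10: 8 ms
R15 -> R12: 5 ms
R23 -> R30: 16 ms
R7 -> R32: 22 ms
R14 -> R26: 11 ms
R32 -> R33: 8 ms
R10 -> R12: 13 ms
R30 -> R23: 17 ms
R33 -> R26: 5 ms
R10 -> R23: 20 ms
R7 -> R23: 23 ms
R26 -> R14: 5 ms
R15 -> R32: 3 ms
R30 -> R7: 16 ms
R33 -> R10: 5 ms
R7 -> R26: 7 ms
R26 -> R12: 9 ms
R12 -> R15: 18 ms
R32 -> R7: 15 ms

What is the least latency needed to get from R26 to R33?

Candidate routes:
R26 → R12 → R15 → R33: 9+18+16 = 43
R26 → R12 → R15 → R32 → R33: 9+18+3+8 = 38
Cheapest is R26 → R12 → R15 → R32 → R33 at 38 ms.

38 ms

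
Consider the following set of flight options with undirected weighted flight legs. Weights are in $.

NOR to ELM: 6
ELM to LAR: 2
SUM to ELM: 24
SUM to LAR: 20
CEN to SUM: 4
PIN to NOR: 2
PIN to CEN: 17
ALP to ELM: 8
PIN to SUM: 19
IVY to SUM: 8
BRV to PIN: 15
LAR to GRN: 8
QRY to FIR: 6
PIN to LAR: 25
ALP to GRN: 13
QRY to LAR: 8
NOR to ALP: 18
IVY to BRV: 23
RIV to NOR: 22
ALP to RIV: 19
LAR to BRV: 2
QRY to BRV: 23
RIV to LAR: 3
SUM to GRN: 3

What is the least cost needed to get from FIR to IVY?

$33

Shortest distances from FIR:
FIR: 0
QRY: 6  (via FIR)
LAR: 14  (via QRY)
BRV: 16  (via LAR)
ELM: 16  (via LAR)
RIV: 17  (via LAR)
GRN: 22  (via LAR)
NOR: 22  (via ELM)
ALP: 24  (via ELM)
PIN: 24  (via NOR)
SUM: 25  (via GRN)
CEN: 29  (via SUM)
IVY: 33  (via SUM)
Shortest route: FIR–QRY–LAR–GRN–SUM–IVY = $33.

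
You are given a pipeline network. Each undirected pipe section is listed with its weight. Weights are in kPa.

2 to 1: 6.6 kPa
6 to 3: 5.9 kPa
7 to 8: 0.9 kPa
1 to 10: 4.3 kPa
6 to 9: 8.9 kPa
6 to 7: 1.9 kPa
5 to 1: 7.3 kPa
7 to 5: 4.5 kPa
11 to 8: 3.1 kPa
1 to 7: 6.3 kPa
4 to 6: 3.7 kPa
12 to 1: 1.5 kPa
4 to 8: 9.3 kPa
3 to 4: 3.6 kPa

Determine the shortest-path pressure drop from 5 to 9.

15.3 kPa

Shortest distances from 5:
5: 0
7: 4.5  (via 5)
8: 5.4  (via 7)
6: 6.4  (via 7)
1: 7.3  (via 5)
11: 8.5  (via 8)
12: 8.8  (via 1)
4: 10.1  (via 6)
10: 11.6  (via 1)
3: 12.3  (via 6)
2: 13.9  (via 1)
9: 15.3  (via 6)
Shortest route: 5–7–6–9 = 15.3 kPa.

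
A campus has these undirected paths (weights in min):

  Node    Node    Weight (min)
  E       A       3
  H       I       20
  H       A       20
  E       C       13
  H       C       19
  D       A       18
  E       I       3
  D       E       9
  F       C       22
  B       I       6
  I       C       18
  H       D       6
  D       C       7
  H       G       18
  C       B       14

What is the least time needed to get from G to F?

53 min

Candidate routes:
G–H–D–C–F: 18+6+7+22 = 53
G–H–A–E–C–F: 18+20+3+13+22 = 76
G–H–D–E–C–F: 18+6+9+13+22 = 68
G–H–C–F: 18+19+22 = 59
Cheapest is G–H–D–C–F at 53 min.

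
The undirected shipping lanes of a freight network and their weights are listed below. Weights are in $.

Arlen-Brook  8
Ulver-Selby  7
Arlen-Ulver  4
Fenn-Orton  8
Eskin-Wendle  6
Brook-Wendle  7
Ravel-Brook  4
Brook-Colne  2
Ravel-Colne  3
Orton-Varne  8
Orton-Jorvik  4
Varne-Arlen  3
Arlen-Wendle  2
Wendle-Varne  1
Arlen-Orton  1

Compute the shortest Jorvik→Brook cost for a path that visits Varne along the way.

$16

Best Jorvik to Varne: Jorvik → Orton → Arlen → Varne costing 8
Shortest Varne→Brook: Varne → Wendle → Brook = 8
Total via Varne: 8 + 8 = $16.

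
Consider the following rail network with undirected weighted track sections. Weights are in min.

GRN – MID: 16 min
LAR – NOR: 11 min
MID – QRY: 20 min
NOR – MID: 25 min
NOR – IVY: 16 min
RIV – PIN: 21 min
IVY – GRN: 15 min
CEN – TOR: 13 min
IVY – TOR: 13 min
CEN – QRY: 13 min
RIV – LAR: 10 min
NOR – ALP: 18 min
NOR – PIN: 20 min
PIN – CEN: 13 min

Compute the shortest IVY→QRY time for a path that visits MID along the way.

51 min

Shortest IVY→MID: IVY–GRN–MID = 31
Best MID to QRY: MID–QRY costing 20
Total via MID: 31 + 20 = 51 min.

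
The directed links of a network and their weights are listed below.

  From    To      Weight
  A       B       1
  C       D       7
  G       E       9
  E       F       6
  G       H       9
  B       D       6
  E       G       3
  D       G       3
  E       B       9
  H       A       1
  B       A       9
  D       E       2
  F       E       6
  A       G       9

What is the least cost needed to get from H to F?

Compare a few routes:
H - A - G - E - F: 1+9+9+6 = 25
H - A - B - D - E - F: 1+1+6+2+6 = 16
Cheapest is H - A - B - D - E - F at 16.

16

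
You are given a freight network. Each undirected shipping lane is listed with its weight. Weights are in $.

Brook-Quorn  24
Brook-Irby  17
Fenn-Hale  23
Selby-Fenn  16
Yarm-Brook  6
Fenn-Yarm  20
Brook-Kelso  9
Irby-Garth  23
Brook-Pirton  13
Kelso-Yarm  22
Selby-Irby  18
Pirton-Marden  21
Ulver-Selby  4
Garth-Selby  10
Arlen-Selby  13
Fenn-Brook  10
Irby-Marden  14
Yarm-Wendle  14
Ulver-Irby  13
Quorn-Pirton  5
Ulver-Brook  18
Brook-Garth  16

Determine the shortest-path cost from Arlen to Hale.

Enumerating some paths:
Arlen–Selby–Fenn–Hale: 13+16+23 = 52
Arlen–Selby–Ulver–Brook–Fenn–Hale: 13+4+18+10+23 = 68
Arlen–Selby–Garth–Brook–Fenn–Hale: 13+10+16+10+23 = 72
The minimum is $52 via Arlen–Selby–Fenn–Hale.

$52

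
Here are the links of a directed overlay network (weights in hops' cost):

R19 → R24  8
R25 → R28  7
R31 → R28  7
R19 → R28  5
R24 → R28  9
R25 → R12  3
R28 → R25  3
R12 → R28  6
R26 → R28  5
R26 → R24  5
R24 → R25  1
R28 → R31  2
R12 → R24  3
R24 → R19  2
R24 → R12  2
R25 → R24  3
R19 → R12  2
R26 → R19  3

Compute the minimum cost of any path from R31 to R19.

Enumerating some paths:
R31 - R28 - R25 - R24 - R19: 7+3+3+2 = 15
R31 - R28 - R25 - R12 - R24 - R19: 7+3+3+3+2 = 18
Cheapest is R31 - R28 - R25 - R24 - R19 at 15 hops' cost.

15 hops' cost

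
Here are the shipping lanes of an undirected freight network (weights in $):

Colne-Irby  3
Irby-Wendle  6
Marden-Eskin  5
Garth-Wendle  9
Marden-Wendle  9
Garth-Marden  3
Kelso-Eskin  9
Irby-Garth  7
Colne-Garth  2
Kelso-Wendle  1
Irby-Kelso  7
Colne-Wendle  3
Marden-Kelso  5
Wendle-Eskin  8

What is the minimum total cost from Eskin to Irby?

$13

Candidate routes:
Eskin → Marden → Garth → Colne → Irby: 5+3+2+3 = 13
Eskin → Wendle → Colne → Irby: 8+3+3 = 14
Eskin → Wendle → Irby: 8+6 = 14
Cheapest is Eskin → Marden → Garth → Colne → Irby at $13.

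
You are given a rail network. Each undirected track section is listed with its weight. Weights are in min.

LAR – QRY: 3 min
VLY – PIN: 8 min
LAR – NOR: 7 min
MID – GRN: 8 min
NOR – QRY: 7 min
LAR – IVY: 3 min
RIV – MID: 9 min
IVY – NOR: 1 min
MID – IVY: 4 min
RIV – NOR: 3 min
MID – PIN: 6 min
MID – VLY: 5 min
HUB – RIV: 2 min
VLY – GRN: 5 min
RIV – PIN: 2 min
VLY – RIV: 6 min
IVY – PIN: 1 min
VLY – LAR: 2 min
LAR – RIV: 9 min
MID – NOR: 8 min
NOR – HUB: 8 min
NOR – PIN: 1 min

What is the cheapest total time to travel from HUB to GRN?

13 min

Candidate routes:
HUB–RIV–NOR–IVY–LAR–VLY–GRN: 2+3+1+3+2+5 = 16
HUB–RIV–VLY–GRN: 2+6+5 = 13
HUB–RIV–PIN–IVY–LAR–VLY–GRN: 2+2+1+3+2+5 = 15
HUB–RIV–PIN–NOR–IVY–LAR–VLY–GRN: 2+2+1+1+3+2+5 = 16
The minimum is 13 min via HUB–RIV–VLY–GRN.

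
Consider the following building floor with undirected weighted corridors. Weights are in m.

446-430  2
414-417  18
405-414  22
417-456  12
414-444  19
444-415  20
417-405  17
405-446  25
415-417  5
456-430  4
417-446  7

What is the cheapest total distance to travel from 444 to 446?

32 m

Settle nodes by increasing distance from 444:
444: 0
414: 19  (via 444)
415: 20  (via 444)
417: 25  (via 415)
446: 32  (via 417)
Shortest route: 444 → 415 → 417 → 446 = 32 m.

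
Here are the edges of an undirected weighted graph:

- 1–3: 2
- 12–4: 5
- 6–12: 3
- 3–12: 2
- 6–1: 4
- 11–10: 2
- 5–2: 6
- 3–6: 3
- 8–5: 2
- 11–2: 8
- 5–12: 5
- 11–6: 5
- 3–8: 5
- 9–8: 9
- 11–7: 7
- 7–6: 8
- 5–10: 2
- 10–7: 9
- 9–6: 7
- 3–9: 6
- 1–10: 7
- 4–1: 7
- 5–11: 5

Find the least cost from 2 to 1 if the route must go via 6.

17

Shortest 2→6: 2–11–6 = 13
Best 6 to 1: 6–1 costing 4
Total via 6: 13 + 4 = 17.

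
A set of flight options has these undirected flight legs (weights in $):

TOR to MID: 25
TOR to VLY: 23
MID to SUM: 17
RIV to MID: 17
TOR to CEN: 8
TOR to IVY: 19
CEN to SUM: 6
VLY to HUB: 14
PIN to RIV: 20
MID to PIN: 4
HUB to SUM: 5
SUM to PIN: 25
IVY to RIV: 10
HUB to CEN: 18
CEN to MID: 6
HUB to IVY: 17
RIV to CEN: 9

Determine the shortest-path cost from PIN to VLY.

Running Dijkstra from PIN:
PIN: 0
MID: 4  (via PIN)
CEN: 10  (via MID)
SUM: 16  (via CEN)
TOR: 18  (via CEN)
RIV: 19  (via CEN)
HUB: 21  (via SUM)
IVY: 29  (via RIV)
VLY: 35  (via HUB)
Shortest route: PIN → MID → CEN → SUM → HUB → VLY = $35.

$35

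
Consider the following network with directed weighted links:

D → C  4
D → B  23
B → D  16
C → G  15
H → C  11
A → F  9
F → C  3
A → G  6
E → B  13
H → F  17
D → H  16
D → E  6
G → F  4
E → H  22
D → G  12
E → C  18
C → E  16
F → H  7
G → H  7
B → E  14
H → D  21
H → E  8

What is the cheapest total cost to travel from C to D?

Settle nodes by increasing distance from C:
C: 0
G: 15  (via C)
E: 16  (via C)
F: 19  (via G)
H: 22  (via G)
B: 29  (via E)
D: 43  (via H)
Shortest route: C → G → H → D = 43.

43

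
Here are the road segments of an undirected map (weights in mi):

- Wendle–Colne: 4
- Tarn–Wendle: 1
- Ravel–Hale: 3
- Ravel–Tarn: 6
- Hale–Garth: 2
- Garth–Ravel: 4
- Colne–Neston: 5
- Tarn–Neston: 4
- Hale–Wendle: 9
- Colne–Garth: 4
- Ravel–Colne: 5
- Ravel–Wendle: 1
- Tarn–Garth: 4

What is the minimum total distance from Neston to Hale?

Enumerating some paths:
Neston–Tarn–Garth–Hale: 4+4+2 = 10
Neston–Tarn–Wendle–Ravel–Hale: 4+1+1+3 = 9
Cheapest is Neston–Tarn–Wendle–Ravel–Hale at 9 mi.

9 mi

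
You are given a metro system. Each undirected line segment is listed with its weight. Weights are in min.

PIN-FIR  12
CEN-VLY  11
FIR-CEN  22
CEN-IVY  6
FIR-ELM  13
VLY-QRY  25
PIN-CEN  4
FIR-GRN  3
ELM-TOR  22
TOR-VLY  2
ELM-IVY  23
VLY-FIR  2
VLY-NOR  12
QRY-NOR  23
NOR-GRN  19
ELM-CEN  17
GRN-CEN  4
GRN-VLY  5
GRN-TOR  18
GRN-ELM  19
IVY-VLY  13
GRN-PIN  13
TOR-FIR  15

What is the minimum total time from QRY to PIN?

Settle nodes by increasing distance from QRY:
QRY: 0
NOR: 23  (via QRY)
VLY: 25  (via QRY)
FIR: 27  (via VLY)
TOR: 27  (via VLY)
GRN: 30  (via VLY)
CEN: 34  (via GRN)
IVY: 38  (via VLY)
PIN: 38  (via CEN)
Shortest route: QRY–VLY–GRN–CEN–PIN = 38 min.

38 min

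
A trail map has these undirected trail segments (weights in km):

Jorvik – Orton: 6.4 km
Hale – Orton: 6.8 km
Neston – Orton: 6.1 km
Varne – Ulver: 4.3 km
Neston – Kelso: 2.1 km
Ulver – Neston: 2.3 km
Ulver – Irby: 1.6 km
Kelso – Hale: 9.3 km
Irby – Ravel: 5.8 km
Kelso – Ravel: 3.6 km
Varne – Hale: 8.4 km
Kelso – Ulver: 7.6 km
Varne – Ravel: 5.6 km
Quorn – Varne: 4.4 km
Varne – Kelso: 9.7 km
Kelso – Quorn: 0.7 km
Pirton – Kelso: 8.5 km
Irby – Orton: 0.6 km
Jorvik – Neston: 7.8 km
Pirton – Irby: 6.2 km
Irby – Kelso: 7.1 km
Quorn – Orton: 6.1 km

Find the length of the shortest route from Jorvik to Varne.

Running Dijkstra from Jorvik:
Jorvik: 0
Orton: 6.4  (via Jorvik)
Irby: 7  (via Orton)
Neston: 7.8  (via Jorvik)
Ulver: 8.6  (via Irby)
Kelso: 9.9  (via Neston)
Quorn: 10.6  (via Kelso)
Ravel: 12.8  (via Irby)
Varne: 12.9  (via Ulver)
Shortest route: Jorvik–Orton–Irby–Ulver–Varne = 12.9 km.

12.9 km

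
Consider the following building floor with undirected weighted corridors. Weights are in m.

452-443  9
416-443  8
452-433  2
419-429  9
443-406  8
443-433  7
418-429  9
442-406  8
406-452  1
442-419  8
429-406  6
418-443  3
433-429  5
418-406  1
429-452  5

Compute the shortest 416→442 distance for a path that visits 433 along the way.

Shortest 416→433: 416 → 443 → 433 = 15
Shortest 433→442: 433 → 452 → 406 → 442 = 11
Total via 433: 15 + 11 = 26 m.

26 m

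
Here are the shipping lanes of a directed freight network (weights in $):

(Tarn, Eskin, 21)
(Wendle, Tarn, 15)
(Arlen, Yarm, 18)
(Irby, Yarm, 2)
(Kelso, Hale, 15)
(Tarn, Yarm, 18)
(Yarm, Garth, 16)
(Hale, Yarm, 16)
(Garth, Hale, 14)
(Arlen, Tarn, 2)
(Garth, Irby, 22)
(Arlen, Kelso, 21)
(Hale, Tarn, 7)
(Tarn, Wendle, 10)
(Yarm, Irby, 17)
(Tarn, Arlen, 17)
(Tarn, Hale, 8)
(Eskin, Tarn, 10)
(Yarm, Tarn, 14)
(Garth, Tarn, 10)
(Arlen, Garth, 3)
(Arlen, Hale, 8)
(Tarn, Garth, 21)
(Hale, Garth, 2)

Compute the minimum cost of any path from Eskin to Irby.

$42

Settle nodes by increasing distance from Eskin:
Eskin: 0
Tarn: 10  (via Eskin)
Hale: 18  (via Tarn)
Wendle: 20  (via Tarn)
Garth: 20  (via Hale)
Arlen: 27  (via Tarn)
Yarm: 28  (via Tarn)
Irby: 42  (via Garth)
Shortest route: Eskin–Tarn–Hale–Garth–Irby = $42.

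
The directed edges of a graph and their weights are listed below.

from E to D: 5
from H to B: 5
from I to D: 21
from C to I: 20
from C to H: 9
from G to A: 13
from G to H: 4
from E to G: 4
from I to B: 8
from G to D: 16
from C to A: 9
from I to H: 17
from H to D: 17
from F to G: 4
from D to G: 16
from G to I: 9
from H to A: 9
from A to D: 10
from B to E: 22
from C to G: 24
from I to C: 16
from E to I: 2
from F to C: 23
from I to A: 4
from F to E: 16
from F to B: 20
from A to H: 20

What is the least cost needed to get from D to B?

Candidate routes:
D–G–H–B: 16+4+5 = 25
D–G–I–B: 16+9+8 = 33
The minimum is 25 via D–G–H–B.

25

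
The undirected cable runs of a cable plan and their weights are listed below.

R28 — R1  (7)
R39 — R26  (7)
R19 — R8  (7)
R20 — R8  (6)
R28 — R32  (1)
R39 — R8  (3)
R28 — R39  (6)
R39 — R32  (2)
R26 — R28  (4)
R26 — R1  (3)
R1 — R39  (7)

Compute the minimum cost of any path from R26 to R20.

16

Compare a few routes:
R26 → R28 → R39 → R8 → R20: 4+6+3+6 = 19
R26 → R1 → R39 → R8 → R20: 3+7+3+6 = 19
R26 → R39 → R8 → R20: 7+3+6 = 16
Cheapest is R26 → R39 → R8 → R20 at 16.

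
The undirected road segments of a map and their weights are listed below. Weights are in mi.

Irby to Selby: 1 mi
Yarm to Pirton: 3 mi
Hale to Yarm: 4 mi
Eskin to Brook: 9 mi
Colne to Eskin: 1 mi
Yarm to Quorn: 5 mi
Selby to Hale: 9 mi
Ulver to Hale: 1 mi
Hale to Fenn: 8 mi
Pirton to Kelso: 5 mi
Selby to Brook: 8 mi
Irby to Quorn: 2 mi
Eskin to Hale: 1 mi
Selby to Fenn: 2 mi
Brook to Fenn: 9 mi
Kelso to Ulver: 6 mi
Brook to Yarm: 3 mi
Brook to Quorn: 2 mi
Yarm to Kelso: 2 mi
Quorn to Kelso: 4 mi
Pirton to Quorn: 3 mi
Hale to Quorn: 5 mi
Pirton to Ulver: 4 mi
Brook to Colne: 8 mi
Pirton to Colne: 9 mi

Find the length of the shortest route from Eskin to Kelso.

7 mi

Settle nodes by increasing distance from Eskin:
Eskin: 0
Colne: 1  (via Eskin)
Hale: 1  (via Eskin)
Ulver: 2  (via Hale)
Yarm: 5  (via Hale)
Quorn: 6  (via Hale)
Pirton: 6  (via Ulver)
Kelso: 7  (via Yarm)
Shortest route: Eskin → Hale → Yarm → Kelso = 7 mi.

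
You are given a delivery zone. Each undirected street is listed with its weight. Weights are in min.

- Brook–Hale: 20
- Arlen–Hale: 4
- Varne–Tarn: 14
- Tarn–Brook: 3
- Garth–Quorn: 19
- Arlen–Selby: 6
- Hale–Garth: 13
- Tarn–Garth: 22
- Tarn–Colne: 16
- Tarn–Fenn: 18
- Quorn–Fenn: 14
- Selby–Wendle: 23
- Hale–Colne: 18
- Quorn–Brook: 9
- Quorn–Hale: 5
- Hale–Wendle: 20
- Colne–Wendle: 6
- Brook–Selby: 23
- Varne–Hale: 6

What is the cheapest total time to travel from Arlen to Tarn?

Running Dijkstra from Arlen:
Arlen: 0
Hale: 4  (via Arlen)
Selby: 6  (via Arlen)
Quorn: 9  (via Hale)
Varne: 10  (via Hale)
Garth: 17  (via Hale)
Brook: 18  (via Quorn)
Tarn: 21  (via Brook)
Shortest route: Arlen → Hale → Quorn → Brook → Tarn = 21 min.

21 min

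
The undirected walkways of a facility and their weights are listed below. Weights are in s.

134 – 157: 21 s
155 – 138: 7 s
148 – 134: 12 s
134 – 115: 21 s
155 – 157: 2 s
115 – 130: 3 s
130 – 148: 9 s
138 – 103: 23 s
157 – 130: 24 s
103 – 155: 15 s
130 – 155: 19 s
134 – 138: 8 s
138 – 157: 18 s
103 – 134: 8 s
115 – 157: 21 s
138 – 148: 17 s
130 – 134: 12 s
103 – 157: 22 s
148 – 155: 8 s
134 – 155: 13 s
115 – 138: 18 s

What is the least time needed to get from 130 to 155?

Settle nodes by increasing distance from 130:
130: 0
115: 3  (via 130)
148: 9  (via 130)
134: 12  (via 130)
155: 17  (via 148)
Shortest route: 130–148–155 = 17 s.

17 s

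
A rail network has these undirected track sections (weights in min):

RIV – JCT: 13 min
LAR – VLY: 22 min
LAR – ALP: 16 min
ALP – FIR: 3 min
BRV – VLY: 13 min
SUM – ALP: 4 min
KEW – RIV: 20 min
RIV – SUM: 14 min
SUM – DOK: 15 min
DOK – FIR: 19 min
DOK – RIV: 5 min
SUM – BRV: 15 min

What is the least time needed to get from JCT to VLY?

55 min

Candidate routes:
JCT - RIV - DOK - FIR - ALP - SUM - BRV - VLY: 13+5+19+3+4+15+13 = 72
JCT - RIV - SUM - BRV - VLY: 13+14+15+13 = 55
JCT - RIV - DOK - SUM - BRV - VLY: 13+5+15+15+13 = 61
JCT - RIV - SUM - ALP - LAR - VLY: 13+14+4+16+22 = 69
The minimum is 55 min via JCT - RIV - SUM - BRV - VLY.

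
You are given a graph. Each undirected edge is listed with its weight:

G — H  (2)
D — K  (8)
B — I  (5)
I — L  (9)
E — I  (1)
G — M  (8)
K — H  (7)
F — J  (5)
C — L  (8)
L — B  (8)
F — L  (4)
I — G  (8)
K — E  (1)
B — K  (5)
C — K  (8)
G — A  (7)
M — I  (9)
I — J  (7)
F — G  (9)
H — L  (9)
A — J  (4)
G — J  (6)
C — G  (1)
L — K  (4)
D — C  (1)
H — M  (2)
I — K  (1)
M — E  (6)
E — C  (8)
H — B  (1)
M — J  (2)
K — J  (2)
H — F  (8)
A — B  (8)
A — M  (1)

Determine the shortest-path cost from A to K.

Settle nodes by increasing distance from A:
A: 0
M: 1  (via A)
H: 3  (via M)
J: 3  (via M)
B: 4  (via H)
G: 5  (via H)
K: 5  (via J)
Shortest route: A → M → J → K = 5.

5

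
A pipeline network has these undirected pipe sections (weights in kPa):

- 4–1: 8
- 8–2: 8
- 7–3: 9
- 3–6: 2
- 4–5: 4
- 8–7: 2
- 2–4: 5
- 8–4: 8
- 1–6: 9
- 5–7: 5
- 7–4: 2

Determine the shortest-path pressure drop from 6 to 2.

Compare a few routes:
6 - 3 - 7 - 8 - 2: 2+9+2+8 = 21
6 - 3 - 7 - 4 - 2: 2+9+2+5 = 18
6 - 1 - 4 - 2: 9+8+5 = 22
Cheapest is 6 - 3 - 7 - 4 - 2 at 18 kPa.

18 kPa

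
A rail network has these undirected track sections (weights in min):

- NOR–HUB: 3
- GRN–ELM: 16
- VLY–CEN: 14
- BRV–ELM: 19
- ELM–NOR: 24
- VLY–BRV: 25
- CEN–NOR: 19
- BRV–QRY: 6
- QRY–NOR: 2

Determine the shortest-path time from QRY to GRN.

41 min

Compare a few routes:
QRY - BRV - ELM - GRN: 6+19+16 = 41
QRY - NOR - CEN - VLY - BRV - ELM - GRN: 2+19+14+25+19+16 = 95
QRY - NOR - ELM - GRN: 2+24+16 = 42
The minimum is 41 min via QRY - BRV - ELM - GRN.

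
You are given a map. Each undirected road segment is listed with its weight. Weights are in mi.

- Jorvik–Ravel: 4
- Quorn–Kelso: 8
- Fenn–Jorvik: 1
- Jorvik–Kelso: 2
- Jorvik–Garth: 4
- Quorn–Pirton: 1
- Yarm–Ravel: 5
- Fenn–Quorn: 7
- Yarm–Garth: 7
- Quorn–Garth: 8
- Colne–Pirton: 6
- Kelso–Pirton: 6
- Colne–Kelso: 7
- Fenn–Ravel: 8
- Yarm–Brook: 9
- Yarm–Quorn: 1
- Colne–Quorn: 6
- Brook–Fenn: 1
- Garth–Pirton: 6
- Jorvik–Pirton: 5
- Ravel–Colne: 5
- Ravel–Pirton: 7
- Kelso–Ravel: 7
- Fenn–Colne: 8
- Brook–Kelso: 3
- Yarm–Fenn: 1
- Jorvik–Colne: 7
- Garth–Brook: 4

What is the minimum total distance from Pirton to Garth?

6 mi

Settle nodes by increasing distance from Pirton:
Pirton: 0
Quorn: 1  (via Pirton)
Yarm: 2  (via Quorn)
Fenn: 3  (via Yarm)
Jorvik: 4  (via Fenn)
Brook: 4  (via Fenn)
Garth: 6  (via Pirton)
Shortest route: Pirton–Garth = 6 mi.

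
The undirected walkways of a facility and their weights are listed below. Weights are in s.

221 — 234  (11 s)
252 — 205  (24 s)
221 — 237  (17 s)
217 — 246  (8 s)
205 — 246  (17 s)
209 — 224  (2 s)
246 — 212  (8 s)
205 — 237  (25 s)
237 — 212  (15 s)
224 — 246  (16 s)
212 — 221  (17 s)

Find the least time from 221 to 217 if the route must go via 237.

Shortest 221→237: 221 → 237 = 17
Best 237 to 217: 237 → 212 → 246 → 217 costing 31
Total via 237: 17 + 31 = 48 s.

48 s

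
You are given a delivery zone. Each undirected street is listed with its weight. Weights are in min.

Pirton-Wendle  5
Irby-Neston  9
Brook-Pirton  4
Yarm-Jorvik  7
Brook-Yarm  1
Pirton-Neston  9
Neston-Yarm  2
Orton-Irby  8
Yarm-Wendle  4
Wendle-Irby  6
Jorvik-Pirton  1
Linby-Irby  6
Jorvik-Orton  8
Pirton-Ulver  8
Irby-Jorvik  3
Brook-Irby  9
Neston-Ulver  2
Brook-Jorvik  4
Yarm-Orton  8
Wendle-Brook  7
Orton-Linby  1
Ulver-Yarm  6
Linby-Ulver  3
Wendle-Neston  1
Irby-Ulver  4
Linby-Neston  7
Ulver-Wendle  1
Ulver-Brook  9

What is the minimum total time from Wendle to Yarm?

3 min

Compare a few routes:
Wendle → Neston → Yarm: 1+2 = 3
Wendle → Yarm: 4 = 4
Wendle → Ulver → Yarm: 1+6 = 7
Wendle → Ulver → Neston → Yarm: 1+2+2 = 5
The minimum is 3 min via Wendle → Neston → Yarm.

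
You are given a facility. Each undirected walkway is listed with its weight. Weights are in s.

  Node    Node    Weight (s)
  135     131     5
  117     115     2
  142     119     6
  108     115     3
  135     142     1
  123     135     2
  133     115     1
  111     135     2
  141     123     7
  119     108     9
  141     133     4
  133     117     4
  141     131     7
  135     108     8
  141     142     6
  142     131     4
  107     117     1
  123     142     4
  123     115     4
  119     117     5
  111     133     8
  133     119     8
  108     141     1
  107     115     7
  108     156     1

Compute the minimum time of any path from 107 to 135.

Compare a few routes:
107 → 117 → 115 → 123 → 135: 1+2+4+2 = 9
107 → 117 → 133 → 115 → 123 → 135: 1+4+1+4+2 = 12
The minimum is 9 s via 107 → 117 → 115 → 123 → 135.

9 s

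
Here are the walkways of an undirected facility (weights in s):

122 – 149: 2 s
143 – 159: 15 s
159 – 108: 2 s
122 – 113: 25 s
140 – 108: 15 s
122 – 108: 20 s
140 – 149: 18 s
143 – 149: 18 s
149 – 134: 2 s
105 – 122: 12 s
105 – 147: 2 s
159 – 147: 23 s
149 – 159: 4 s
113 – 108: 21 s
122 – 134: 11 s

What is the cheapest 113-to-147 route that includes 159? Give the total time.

Shortest 113→159: 113–108–159 = 23
Shortest 159→147: 159–149–122–105–147 = 20
Total via 159: 23 + 20 = 43 s.

43 s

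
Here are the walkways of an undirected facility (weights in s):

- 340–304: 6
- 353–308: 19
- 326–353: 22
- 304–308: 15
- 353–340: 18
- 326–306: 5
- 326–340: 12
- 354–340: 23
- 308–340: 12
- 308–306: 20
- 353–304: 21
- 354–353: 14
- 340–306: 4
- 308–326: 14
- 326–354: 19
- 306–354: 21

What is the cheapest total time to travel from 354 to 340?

Candidate routes:
354–306–340: 21+4 = 25
354–340: 23 = 23
354–326–306–340: 19+5+4 = 28
Cheapest is 354–340 at 23 s.

23 s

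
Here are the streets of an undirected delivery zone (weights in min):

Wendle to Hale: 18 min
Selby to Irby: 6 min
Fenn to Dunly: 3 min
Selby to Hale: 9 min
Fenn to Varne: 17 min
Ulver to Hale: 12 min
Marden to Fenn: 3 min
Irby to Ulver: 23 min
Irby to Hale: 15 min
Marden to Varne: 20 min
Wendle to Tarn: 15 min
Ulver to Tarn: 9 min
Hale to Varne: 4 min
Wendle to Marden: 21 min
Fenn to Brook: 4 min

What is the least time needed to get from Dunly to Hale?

Compare a few routes:
Dunly–Fenn–Marden–Varne–Hale: 3+3+20+4 = 30
Dunly–Fenn–Varne–Hale: 3+17+4 = 24
Dunly–Fenn–Marden–Wendle–Hale: 3+3+21+18 = 45
The minimum is 24 min via Dunly–Fenn–Varne–Hale.

24 min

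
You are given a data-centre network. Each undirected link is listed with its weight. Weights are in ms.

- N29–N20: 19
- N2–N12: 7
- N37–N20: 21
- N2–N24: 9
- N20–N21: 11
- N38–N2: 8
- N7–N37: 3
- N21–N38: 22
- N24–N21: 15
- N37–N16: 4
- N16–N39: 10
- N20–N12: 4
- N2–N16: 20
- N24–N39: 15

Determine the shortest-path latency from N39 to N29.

54 ms

Running Dijkstra from N39:
N39: 0
N16: 10  (via N39)
N37: 14  (via N16)
N24: 15  (via N39)
N7: 17  (via N37)
N2: 24  (via N24)
N21: 30  (via N24)
N12: 31  (via N2)
N38: 32  (via N2)
N20: 35  (via N37)
N29: 54  (via N20)
Shortest route: N39 → N16 → N37 → N20 → N29 = 54 ms.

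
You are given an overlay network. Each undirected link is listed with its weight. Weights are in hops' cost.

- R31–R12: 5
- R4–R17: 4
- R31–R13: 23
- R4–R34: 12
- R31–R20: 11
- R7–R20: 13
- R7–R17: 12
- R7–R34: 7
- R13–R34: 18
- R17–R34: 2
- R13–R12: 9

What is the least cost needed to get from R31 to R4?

37 hops' cost

Candidate routes:
R31 - R20 - R7 - R17 - R4: 11+13+12+4 = 40
R31 - R20 - R7 - R34 - R17 - R4: 11+13+7+2+4 = 37
R31 - R12 - R13 - R34 - R17 - R4: 5+9+18+2+4 = 38
The minimum is 37 hops' cost via R31 - R20 - R7 - R34 - R17 - R4.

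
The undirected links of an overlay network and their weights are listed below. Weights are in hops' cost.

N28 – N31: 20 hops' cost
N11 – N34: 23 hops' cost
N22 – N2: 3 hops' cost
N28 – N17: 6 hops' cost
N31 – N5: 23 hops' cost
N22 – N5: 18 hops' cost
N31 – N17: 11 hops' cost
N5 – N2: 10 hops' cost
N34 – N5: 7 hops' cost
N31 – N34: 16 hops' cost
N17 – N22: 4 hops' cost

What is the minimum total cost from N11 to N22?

Enumerating some paths:
N11–N34–N5–N31–N17–N22: 23+7+23+11+4 = 68
N11–N34–N31–N17–N22: 23+16+11+4 = 54
N11–N34–N5–N2–N22: 23+7+10+3 = 43
N11–N34–N5–N22: 23+7+18 = 48
The minimum is 43 hops' cost via N11–N34–N5–N2–N22.

43 hops' cost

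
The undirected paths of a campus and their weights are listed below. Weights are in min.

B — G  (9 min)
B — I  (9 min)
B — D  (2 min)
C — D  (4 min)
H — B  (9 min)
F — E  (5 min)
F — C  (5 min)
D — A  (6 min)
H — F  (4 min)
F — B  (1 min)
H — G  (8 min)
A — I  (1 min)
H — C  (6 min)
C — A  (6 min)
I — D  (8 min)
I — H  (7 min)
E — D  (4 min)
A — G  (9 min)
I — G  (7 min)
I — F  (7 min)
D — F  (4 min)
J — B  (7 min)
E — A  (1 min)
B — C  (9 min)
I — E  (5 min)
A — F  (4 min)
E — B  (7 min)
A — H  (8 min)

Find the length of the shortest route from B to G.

Shortest distances from B:
B: 0
F: 1  (via B)
D: 2  (via B)
A: 5  (via F)
H: 5  (via F)
C: 6  (via F)
E: 6  (via F)
I: 6  (via A)
J: 7  (via B)
G: 9  (via B)
Shortest route: B–G = 9 min.

9 min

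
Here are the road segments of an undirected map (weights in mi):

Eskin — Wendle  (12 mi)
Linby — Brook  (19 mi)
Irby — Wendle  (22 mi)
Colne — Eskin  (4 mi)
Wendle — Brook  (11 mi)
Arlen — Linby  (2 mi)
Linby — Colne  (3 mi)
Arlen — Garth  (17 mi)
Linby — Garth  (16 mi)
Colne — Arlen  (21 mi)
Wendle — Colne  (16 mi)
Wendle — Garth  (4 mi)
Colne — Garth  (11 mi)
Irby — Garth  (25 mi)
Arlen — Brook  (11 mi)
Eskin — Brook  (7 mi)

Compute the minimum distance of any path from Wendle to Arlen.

20 mi

Compare a few routes:
Wendle–Garth–Colne–Linby–Arlen: 4+11+3+2 = 20
Wendle–Colne–Linby–Arlen: 16+3+2 = 21
Wendle–Eskin–Colne–Linby–Arlen: 12+4+3+2 = 21
Wendle–Garth–Arlen: 4+17 = 21
The minimum is 20 mi via Wendle–Garth–Colne–Linby–Arlen.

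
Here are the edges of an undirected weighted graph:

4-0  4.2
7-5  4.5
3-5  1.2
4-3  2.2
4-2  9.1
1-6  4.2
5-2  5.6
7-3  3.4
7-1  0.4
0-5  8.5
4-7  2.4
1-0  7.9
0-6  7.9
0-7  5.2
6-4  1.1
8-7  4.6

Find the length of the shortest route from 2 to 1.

10.5

Compare a few routes:
2 → 5 → 3 → 7 → 1: 5.6+1.2+3.4+0.4 = 10.6
2 → 4 → 7 → 1: 9.1+2.4+0.4 = 11.9
2 → 5 → 7 → 1: 5.6+4.5+0.4 = 10.5
2 → 5 → 3 → 4 → 7 → 1: 5.6+1.2+2.2+2.4+0.4 = 11.8
Cheapest is 2 → 5 → 7 → 1 at 10.5.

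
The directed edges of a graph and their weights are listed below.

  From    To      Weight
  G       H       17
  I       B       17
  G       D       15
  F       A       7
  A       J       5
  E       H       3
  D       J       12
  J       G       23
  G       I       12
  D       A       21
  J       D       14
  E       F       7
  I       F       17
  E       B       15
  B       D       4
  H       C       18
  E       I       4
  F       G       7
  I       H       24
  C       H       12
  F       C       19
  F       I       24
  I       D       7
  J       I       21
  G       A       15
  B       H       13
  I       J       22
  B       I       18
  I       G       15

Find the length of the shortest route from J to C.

57

Compare a few routes:
J → G → H → C: 23+17+18 = 58
J → I → F → C: 21+17+19 = 57
The minimum is 57 via J → I → F → C.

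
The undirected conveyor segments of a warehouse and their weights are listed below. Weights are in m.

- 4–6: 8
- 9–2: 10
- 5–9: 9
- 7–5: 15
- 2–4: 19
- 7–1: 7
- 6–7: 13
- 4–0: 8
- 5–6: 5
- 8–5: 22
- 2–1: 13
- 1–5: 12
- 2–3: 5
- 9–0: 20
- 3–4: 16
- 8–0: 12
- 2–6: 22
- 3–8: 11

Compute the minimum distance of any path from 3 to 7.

25 m

Compare a few routes:
3–2–1–7: 5+13+7 = 25
3–4–6–7: 16+8+13 = 37
The minimum is 25 m via 3–2–1–7.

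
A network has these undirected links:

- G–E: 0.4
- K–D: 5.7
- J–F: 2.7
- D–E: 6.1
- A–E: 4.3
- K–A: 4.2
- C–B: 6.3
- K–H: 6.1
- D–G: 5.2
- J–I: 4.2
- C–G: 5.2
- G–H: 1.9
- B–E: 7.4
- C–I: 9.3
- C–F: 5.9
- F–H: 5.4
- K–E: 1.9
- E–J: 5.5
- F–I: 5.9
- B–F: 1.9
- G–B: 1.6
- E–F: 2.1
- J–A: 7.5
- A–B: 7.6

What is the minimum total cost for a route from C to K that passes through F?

9.9

Shortest C→F: C → F = 5.9
Best F to K: F → E → K costing 4
Total via F: 5.9 + 4 = 9.9.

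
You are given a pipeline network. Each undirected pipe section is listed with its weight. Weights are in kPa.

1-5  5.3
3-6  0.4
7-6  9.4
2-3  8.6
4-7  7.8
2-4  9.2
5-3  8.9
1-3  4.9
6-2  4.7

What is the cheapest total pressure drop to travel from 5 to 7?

Running Dijkstra from 5:
5: 0
1: 5.3  (via 5)
3: 8.9  (via 5)
6: 9.3  (via 3)
2: 14  (via 6)
7: 18.7  (via 6)
Shortest route: 5–3–6–7 = 18.7 kPa.

18.7 kPa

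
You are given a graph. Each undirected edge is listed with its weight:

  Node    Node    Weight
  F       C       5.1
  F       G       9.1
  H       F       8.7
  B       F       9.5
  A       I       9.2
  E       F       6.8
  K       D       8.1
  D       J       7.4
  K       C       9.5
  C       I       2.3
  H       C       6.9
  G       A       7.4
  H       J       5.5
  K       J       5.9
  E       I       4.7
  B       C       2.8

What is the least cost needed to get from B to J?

15.2

Settle nodes by increasing distance from B:
B: 0
C: 2.8  (via B)
I: 5.1  (via C)
F: 7.9  (via C)
H: 9.7  (via C)
E: 9.8  (via I)
K: 12.3  (via C)
A: 14.3  (via I)
J: 15.2  (via H)
Shortest route: B–C–H–J = 15.2.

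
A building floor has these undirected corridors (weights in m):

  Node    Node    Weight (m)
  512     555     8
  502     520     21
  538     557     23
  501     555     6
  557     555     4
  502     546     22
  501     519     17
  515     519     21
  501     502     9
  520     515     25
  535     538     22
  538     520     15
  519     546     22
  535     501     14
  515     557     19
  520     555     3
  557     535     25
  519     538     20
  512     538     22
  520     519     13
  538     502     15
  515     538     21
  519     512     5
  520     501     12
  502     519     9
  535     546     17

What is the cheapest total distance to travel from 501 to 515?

Running Dijkstra from 501:
501: 0
555: 6  (via 501)
502: 9  (via 501)
520: 9  (via 555)
557: 10  (via 555)
535: 14  (via 501)
512: 14  (via 555)
519: 17  (via 501)
538: 24  (via 502)
515: 29  (via 557)
Shortest route: 501 → 555 → 557 → 515 = 29 m.

29 m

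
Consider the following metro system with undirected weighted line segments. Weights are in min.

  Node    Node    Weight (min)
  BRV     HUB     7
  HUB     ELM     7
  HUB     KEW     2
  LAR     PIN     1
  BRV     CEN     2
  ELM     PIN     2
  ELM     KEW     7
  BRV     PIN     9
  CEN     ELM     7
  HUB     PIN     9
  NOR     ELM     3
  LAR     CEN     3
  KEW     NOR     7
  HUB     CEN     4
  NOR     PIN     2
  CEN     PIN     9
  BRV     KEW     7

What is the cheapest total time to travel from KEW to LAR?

Running Dijkstra from KEW:
KEW: 0
HUB: 2  (via KEW)
CEN: 6  (via HUB)
ELM: 7  (via KEW)
BRV: 7  (via KEW)
NOR: 7  (via KEW)
LAR: 9  (via CEN)
Shortest route: KEW → HUB → CEN → LAR = 9 min.

9 min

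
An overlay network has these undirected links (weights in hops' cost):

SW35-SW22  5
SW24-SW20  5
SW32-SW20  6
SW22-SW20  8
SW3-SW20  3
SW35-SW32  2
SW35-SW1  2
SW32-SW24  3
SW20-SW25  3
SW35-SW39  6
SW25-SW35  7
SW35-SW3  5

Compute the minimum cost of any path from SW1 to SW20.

Compare a few routes:
SW1 - SW35 - SW25 - SW20: 2+7+3 = 12
SW1 - SW35 - SW32 - SW20: 2+2+6 = 10
SW1 - SW35 - SW32 - SW24 - SW20: 2+2+3+5 = 12
SW1 - SW35 - SW22 - SW20: 2+5+8 = 15
Cheapest is SW1 - SW35 - SW32 - SW20 at 10 hops' cost.

10 hops' cost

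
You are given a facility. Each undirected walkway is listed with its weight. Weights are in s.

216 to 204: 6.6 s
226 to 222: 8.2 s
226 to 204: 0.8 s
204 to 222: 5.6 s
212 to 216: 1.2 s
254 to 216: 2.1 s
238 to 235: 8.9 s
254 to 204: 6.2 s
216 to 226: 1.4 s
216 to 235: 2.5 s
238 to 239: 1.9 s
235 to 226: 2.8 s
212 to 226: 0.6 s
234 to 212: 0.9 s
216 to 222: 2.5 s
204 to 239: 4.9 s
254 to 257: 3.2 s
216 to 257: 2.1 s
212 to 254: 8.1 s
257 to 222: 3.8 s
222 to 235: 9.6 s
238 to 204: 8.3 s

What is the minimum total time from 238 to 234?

9.1 s

Compare a few routes:
238–239–204–226–216–212–234: 1.9+4.9+0.8+1.4+1.2+0.9 = 11.1
238–204–226–212–234: 8.3+0.8+0.6+0.9 = 10.6
238–239–204–226–212–234: 1.9+4.9+0.8+0.6+0.9 = 9.1
238–204–226–216–212–234: 8.3+0.8+1.4+1.2+0.9 = 12.6
The minimum is 9.1 s via 238–239–204–226–212–234.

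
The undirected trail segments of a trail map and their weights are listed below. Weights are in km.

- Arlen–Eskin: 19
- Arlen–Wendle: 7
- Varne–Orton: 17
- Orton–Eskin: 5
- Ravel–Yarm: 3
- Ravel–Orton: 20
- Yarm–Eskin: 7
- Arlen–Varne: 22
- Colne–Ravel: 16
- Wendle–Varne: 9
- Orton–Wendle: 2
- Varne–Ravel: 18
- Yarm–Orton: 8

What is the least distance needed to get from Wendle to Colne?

29 km

Candidate routes:
Wendle–Orton–Ravel–Colne: 2+20+16 = 38
Wendle–Orton–Eskin–Yarm–Ravel–Colne: 2+5+7+3+16 = 33
Wendle–Varne–Ravel–Colne: 9+18+16 = 43
Wendle–Orton–Yarm–Ravel–Colne: 2+8+3+16 = 29
Cheapest is Wendle–Orton–Yarm–Ravel–Colne at 29 km.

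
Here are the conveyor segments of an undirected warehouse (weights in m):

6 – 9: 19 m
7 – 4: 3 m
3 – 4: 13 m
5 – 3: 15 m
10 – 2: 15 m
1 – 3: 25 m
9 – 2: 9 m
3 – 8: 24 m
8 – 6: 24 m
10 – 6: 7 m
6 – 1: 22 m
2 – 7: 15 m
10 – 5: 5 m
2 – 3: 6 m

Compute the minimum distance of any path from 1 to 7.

Compare a few routes:
1–6–10–2–7: 22+7+15+15 = 59
1–3–2–7: 25+6+15 = 46
1–6–10–5–3–4–7: 22+7+5+15+13+3 = 65
1–3–4–7: 25+13+3 = 41
Cheapest is 1–3–4–7 at 41 m.

41 m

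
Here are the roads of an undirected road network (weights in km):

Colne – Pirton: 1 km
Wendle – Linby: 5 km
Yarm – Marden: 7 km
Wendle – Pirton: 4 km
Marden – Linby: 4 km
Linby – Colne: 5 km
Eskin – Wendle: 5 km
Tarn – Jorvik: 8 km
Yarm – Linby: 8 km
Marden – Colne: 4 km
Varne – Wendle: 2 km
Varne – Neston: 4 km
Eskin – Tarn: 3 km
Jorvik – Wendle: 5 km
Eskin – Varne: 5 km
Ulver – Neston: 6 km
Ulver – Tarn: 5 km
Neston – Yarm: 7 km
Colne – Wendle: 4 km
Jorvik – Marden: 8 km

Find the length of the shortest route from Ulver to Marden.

Settle nodes by increasing distance from Ulver:
Ulver: 0
Tarn: 5  (via Ulver)
Neston: 6  (via Ulver)
Eskin: 8  (via Tarn)
Varne: 10  (via Neston)
Wendle: 12  (via Varne)
Jorvik: 13  (via Tarn)
Yarm: 13  (via Neston)
Colne: 16  (via Wendle)
Pirton: 16  (via Wendle)
Linby: 17  (via Wendle)
Marden: 20  (via Yarm)
Shortest route: Ulver → Neston → Yarm → Marden = 20 km.

20 km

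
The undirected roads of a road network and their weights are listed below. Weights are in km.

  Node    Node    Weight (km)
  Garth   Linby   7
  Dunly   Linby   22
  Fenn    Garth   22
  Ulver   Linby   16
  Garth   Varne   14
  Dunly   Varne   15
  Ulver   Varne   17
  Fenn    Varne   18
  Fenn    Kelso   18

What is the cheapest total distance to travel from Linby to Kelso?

Settle nodes by increasing distance from Linby:
Linby: 0
Garth: 7  (via Linby)
Ulver: 16  (via Linby)
Varne: 21  (via Garth)
Dunly: 22  (via Linby)
Fenn: 29  (via Garth)
Kelso: 47  (via Fenn)
Shortest route: Linby → Garth → Fenn → Kelso = 47 km.

47 km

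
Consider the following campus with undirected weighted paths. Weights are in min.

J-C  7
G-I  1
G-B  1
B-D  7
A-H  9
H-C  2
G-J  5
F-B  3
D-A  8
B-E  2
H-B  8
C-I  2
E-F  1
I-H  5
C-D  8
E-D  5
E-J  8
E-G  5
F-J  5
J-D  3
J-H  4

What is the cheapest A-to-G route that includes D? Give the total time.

16 min

Best A to D: A–D costing 8
Best D to G: D–J–G costing 8
Total via D: 8 + 8 = 16 min.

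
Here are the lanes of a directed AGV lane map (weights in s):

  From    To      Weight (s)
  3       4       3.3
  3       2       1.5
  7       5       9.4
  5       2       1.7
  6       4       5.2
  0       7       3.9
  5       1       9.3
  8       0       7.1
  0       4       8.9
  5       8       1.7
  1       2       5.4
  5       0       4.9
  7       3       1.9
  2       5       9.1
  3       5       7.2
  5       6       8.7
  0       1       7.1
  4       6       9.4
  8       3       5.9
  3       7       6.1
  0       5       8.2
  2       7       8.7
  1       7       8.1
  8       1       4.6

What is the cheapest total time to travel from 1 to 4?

Settle nodes by increasing distance from 1:
1: 0
2: 5.4  (via 1)
7: 8.1  (via 1)
3: 10  (via 7)
4: 13.3  (via 3)
Shortest route: 1 → 7 → 3 → 4 = 13.3 s.

13.3 s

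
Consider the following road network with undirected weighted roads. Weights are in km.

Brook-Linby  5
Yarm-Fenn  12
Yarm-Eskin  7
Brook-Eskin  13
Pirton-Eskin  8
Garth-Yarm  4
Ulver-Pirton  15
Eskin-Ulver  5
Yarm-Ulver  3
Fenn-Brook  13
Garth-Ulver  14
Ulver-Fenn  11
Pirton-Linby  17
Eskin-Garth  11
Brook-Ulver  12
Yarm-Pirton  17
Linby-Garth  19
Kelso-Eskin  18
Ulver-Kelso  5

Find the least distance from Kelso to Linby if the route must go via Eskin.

Best Kelso to Eskin: Kelso → Ulver → Eskin costing 10
Best Eskin to Linby: Eskin → Brook → Linby costing 18
Total via Eskin: 10 + 18 = 28 km.

28 km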